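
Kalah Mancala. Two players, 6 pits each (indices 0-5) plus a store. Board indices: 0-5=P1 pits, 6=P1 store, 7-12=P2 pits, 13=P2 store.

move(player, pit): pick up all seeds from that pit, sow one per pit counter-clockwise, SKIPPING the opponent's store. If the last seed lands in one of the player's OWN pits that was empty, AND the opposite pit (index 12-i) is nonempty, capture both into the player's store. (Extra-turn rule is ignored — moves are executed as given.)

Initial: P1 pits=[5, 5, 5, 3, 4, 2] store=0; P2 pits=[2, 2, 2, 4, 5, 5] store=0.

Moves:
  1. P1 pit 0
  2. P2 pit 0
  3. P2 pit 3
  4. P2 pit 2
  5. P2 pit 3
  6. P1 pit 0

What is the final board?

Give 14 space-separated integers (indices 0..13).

Move 1: P1 pit0 -> P1=[0,6,6,4,5,3](0) P2=[2,2,2,4,5,5](0)
Move 2: P2 pit0 -> P1=[0,6,6,4,5,3](0) P2=[0,3,3,4,5,5](0)
Move 3: P2 pit3 -> P1=[1,6,6,4,5,3](0) P2=[0,3,3,0,6,6](1)
Move 4: P2 pit2 -> P1=[1,6,6,4,5,3](0) P2=[0,3,0,1,7,7](1)
Move 5: P2 pit3 -> P1=[1,6,6,4,5,3](0) P2=[0,3,0,0,8,7](1)
Move 6: P1 pit0 -> P1=[0,7,6,4,5,3](0) P2=[0,3,0,0,8,7](1)

Answer: 0 7 6 4 5 3 0 0 3 0 0 8 7 1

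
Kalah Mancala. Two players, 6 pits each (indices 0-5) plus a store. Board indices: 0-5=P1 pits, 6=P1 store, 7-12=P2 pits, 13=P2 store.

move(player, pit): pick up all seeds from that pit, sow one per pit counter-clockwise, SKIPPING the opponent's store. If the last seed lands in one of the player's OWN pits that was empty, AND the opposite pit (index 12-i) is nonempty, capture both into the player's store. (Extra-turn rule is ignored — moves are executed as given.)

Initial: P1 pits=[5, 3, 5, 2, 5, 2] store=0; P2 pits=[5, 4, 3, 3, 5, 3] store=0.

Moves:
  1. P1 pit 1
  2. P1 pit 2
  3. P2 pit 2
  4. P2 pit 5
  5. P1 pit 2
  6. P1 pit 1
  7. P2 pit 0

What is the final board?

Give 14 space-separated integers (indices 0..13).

Answer: 6 0 0 5 7 3 6 0 6 1 1 7 1 2

Derivation:
Move 1: P1 pit1 -> P1=[5,0,6,3,6,2](0) P2=[5,4,3,3,5,3](0)
Move 2: P1 pit2 -> P1=[5,0,0,4,7,3](1) P2=[6,5,3,3,5,3](0)
Move 3: P2 pit2 -> P1=[5,0,0,4,7,3](1) P2=[6,5,0,4,6,4](0)
Move 4: P2 pit5 -> P1=[6,1,1,4,7,3](1) P2=[6,5,0,4,6,0](1)
Move 5: P1 pit2 -> P1=[6,1,0,5,7,3](1) P2=[6,5,0,4,6,0](1)
Move 6: P1 pit1 -> P1=[6,0,0,5,7,3](6) P2=[6,5,0,0,6,0](1)
Move 7: P2 pit0 -> P1=[6,0,0,5,7,3](6) P2=[0,6,1,1,7,1](2)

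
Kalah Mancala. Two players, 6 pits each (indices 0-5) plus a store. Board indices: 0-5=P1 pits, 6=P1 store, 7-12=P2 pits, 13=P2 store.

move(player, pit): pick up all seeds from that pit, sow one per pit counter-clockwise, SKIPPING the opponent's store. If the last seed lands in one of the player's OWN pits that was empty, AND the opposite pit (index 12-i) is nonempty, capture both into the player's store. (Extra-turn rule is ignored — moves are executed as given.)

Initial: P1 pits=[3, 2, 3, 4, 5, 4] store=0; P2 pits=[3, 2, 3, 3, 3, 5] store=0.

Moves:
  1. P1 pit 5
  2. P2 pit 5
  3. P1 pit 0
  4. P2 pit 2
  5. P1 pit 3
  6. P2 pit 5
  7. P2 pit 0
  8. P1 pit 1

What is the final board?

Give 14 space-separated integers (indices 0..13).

Move 1: P1 pit5 -> P1=[3,2,3,4,5,0](1) P2=[4,3,4,3,3,5](0)
Move 2: P2 pit5 -> P1=[4,3,4,5,5,0](1) P2=[4,3,4,3,3,0](1)
Move 3: P1 pit0 -> P1=[0,4,5,6,6,0](1) P2=[4,3,4,3,3,0](1)
Move 4: P2 pit2 -> P1=[0,4,5,6,6,0](1) P2=[4,3,0,4,4,1](2)
Move 5: P1 pit3 -> P1=[0,4,5,0,7,1](2) P2=[5,4,1,4,4,1](2)
Move 6: P2 pit5 -> P1=[0,4,5,0,7,1](2) P2=[5,4,1,4,4,0](3)
Move 7: P2 pit0 -> P1=[0,4,5,0,7,1](2) P2=[0,5,2,5,5,1](3)
Move 8: P1 pit1 -> P1=[0,0,6,1,8,2](2) P2=[0,5,2,5,5,1](3)

Answer: 0 0 6 1 8 2 2 0 5 2 5 5 1 3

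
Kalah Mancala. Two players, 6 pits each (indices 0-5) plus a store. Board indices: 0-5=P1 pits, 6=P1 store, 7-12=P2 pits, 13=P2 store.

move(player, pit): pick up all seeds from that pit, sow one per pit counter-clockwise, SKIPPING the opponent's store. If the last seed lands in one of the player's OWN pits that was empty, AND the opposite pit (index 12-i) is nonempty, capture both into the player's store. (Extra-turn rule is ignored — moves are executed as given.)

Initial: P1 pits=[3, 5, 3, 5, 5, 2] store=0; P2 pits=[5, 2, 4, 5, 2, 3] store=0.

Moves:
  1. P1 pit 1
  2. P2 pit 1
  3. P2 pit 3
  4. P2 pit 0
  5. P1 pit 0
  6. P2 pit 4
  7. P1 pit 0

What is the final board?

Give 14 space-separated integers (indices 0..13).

Move 1: P1 pit1 -> P1=[3,0,4,6,6,3](1) P2=[5,2,4,5,2,3](0)
Move 2: P2 pit1 -> P1=[3,0,4,6,6,3](1) P2=[5,0,5,6,2,3](0)
Move 3: P2 pit3 -> P1=[4,1,5,6,6,3](1) P2=[5,0,5,0,3,4](1)
Move 4: P2 pit0 -> P1=[4,1,5,6,6,3](1) P2=[0,1,6,1,4,5](1)
Move 5: P1 pit0 -> P1=[0,2,6,7,7,3](1) P2=[0,1,6,1,4,5](1)
Move 6: P2 pit4 -> P1=[1,3,6,7,7,3](1) P2=[0,1,6,1,0,6](2)
Move 7: P1 pit0 -> P1=[0,4,6,7,7,3](1) P2=[0,1,6,1,0,6](2)

Answer: 0 4 6 7 7 3 1 0 1 6 1 0 6 2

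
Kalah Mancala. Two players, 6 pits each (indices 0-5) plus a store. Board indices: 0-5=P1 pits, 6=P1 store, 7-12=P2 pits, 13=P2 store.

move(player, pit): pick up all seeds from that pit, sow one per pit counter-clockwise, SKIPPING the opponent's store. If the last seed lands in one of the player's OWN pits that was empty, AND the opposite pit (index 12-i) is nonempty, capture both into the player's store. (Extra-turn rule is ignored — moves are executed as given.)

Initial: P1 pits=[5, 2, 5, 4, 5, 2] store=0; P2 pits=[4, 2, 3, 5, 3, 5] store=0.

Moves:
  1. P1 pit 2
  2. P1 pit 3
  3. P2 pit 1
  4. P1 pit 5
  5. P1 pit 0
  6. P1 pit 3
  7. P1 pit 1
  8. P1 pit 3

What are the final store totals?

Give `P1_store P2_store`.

Move 1: P1 pit2 -> P1=[5,2,0,5,6,3](1) P2=[5,2,3,5,3,5](0)
Move 2: P1 pit3 -> P1=[5,2,0,0,7,4](2) P2=[6,3,3,5,3,5](0)
Move 3: P2 pit1 -> P1=[5,2,0,0,7,4](2) P2=[6,0,4,6,4,5](0)
Move 4: P1 pit5 -> P1=[5,2,0,0,7,0](3) P2=[7,1,5,6,4,5](0)
Move 5: P1 pit0 -> P1=[0,3,1,1,8,0](11) P2=[0,1,5,6,4,5](0)
Move 6: P1 pit3 -> P1=[0,3,1,0,9,0](11) P2=[0,1,5,6,4,5](0)
Move 7: P1 pit1 -> P1=[0,0,2,1,10,0](11) P2=[0,1,5,6,4,5](0)
Move 8: P1 pit3 -> P1=[0,0,2,0,11,0](11) P2=[0,1,5,6,4,5](0)

Answer: 11 0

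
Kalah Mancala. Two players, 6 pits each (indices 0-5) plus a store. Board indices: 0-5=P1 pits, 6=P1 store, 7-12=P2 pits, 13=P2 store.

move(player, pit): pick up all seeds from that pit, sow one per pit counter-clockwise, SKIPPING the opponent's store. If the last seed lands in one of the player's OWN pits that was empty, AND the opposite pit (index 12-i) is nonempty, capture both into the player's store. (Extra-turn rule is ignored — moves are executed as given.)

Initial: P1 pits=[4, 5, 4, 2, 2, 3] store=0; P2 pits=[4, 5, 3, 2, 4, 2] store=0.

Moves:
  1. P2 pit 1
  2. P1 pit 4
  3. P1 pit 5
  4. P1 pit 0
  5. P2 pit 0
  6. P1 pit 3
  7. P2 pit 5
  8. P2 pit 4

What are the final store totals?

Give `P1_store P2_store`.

Move 1: P2 pit1 -> P1=[4,5,4,2,2,3](0) P2=[4,0,4,3,5,3](1)
Move 2: P1 pit4 -> P1=[4,5,4,2,0,4](1) P2=[4,0,4,3,5,3](1)
Move 3: P1 pit5 -> P1=[4,5,4,2,0,0](2) P2=[5,1,5,3,5,3](1)
Move 4: P1 pit0 -> P1=[0,6,5,3,0,0](4) P2=[5,0,5,3,5,3](1)
Move 5: P2 pit0 -> P1=[0,6,5,3,0,0](4) P2=[0,1,6,4,6,4](1)
Move 6: P1 pit3 -> P1=[0,6,5,0,1,1](5) P2=[0,1,6,4,6,4](1)
Move 7: P2 pit5 -> P1=[1,7,6,0,1,1](5) P2=[0,1,6,4,6,0](2)
Move 8: P2 pit4 -> P1=[2,8,7,1,1,1](5) P2=[0,1,6,4,0,1](3)

Answer: 5 3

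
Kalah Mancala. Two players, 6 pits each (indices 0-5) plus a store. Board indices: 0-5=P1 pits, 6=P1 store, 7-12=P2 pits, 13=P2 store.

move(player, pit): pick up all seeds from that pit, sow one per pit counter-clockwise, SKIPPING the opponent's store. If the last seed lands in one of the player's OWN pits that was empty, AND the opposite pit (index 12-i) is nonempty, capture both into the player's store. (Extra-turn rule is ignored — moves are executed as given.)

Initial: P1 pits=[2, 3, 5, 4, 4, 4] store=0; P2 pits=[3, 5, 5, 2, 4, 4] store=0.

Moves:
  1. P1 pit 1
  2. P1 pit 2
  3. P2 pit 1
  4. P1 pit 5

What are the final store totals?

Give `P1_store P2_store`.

Answer: 2 1

Derivation:
Move 1: P1 pit1 -> P1=[2,0,6,5,5,4](0) P2=[3,5,5,2,4,4](0)
Move 2: P1 pit2 -> P1=[2,0,0,6,6,5](1) P2=[4,6,5,2,4,4](0)
Move 3: P2 pit1 -> P1=[3,0,0,6,6,5](1) P2=[4,0,6,3,5,5](1)
Move 4: P1 pit5 -> P1=[3,0,0,6,6,0](2) P2=[5,1,7,4,5,5](1)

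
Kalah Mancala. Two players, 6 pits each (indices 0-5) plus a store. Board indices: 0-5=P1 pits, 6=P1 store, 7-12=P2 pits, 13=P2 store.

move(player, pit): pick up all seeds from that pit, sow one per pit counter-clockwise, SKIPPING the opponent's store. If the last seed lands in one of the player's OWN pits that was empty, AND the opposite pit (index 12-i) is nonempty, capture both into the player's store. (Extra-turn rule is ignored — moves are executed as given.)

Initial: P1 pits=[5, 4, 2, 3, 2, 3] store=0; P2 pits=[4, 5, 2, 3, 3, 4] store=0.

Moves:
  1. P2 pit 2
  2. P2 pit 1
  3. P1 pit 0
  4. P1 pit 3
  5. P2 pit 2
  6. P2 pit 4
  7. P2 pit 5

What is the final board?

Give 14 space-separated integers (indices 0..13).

Move 1: P2 pit2 -> P1=[5,4,2,3,2,3](0) P2=[4,5,0,4,4,4](0)
Move 2: P2 pit1 -> P1=[5,4,2,3,2,3](0) P2=[4,0,1,5,5,5](1)
Move 3: P1 pit0 -> P1=[0,5,3,4,3,4](0) P2=[4,0,1,5,5,5](1)
Move 4: P1 pit3 -> P1=[0,5,3,0,4,5](1) P2=[5,0,1,5,5,5](1)
Move 5: P2 pit2 -> P1=[0,5,3,0,4,5](1) P2=[5,0,0,6,5,5](1)
Move 6: P2 pit4 -> P1=[1,6,4,0,4,5](1) P2=[5,0,0,6,0,6](2)
Move 7: P2 pit5 -> P1=[2,7,5,1,5,5](1) P2=[5,0,0,6,0,0](3)

Answer: 2 7 5 1 5 5 1 5 0 0 6 0 0 3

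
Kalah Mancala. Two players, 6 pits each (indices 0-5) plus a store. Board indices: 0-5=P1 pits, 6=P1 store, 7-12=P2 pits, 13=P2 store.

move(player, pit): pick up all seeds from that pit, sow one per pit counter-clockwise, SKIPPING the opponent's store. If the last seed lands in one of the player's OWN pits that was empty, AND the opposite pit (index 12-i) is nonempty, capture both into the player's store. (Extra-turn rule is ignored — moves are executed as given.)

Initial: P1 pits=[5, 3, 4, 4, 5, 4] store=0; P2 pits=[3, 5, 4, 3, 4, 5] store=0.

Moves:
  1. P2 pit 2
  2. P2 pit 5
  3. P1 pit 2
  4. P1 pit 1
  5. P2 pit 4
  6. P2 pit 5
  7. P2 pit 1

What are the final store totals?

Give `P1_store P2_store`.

Answer: 1 5

Derivation:
Move 1: P2 pit2 -> P1=[5,3,4,4,5,4](0) P2=[3,5,0,4,5,6](1)
Move 2: P2 pit5 -> P1=[6,4,5,5,6,4](0) P2=[3,5,0,4,5,0](2)
Move 3: P1 pit2 -> P1=[6,4,0,6,7,5](1) P2=[4,5,0,4,5,0](2)
Move 4: P1 pit1 -> P1=[6,0,1,7,8,6](1) P2=[4,5,0,4,5,0](2)
Move 5: P2 pit4 -> P1=[7,1,2,7,8,6](1) P2=[4,5,0,4,0,1](3)
Move 6: P2 pit5 -> P1=[7,1,2,7,8,6](1) P2=[4,5,0,4,0,0](4)
Move 7: P2 pit1 -> P1=[7,1,2,7,8,6](1) P2=[4,0,1,5,1,1](5)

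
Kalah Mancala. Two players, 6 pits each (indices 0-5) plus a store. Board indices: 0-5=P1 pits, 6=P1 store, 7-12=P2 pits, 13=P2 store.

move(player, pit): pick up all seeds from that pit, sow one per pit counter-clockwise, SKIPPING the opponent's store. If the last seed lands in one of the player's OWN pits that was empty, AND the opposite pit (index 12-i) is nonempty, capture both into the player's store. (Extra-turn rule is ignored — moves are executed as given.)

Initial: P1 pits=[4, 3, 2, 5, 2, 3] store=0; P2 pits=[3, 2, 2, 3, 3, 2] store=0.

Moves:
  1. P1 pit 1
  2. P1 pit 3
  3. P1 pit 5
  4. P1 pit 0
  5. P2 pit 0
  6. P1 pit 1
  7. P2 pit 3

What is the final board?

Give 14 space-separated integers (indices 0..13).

Answer: 1 0 5 1 5 0 2 0 5 5 0 5 4 1

Derivation:
Move 1: P1 pit1 -> P1=[4,0,3,6,3,3](0) P2=[3,2,2,3,3,2](0)
Move 2: P1 pit3 -> P1=[4,0,3,0,4,4](1) P2=[4,3,3,3,3,2](0)
Move 3: P1 pit5 -> P1=[4,0,3,0,4,0](2) P2=[5,4,4,3,3,2](0)
Move 4: P1 pit0 -> P1=[0,1,4,1,5,0](2) P2=[5,4,4,3,3,2](0)
Move 5: P2 pit0 -> P1=[0,1,4,1,5,0](2) P2=[0,5,5,4,4,3](0)
Move 6: P1 pit1 -> P1=[0,0,5,1,5,0](2) P2=[0,5,5,4,4,3](0)
Move 7: P2 pit3 -> P1=[1,0,5,1,5,0](2) P2=[0,5,5,0,5,4](1)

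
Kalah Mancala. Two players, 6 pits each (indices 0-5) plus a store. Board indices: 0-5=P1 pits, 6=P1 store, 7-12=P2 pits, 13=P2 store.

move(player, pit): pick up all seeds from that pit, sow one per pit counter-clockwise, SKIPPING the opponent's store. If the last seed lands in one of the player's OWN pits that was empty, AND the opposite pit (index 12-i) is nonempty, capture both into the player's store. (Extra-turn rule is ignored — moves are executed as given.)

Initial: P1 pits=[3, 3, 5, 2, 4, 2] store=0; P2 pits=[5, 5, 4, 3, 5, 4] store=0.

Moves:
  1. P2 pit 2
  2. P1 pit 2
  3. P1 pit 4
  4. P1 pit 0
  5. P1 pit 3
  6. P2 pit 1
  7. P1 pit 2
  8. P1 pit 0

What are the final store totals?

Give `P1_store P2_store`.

Answer: 6 2

Derivation:
Move 1: P2 pit2 -> P1=[3,3,5,2,4,2](0) P2=[5,5,0,4,6,5](1)
Move 2: P1 pit2 -> P1=[3,3,0,3,5,3](1) P2=[6,5,0,4,6,5](1)
Move 3: P1 pit4 -> P1=[3,3,0,3,0,4](2) P2=[7,6,1,4,6,5](1)
Move 4: P1 pit0 -> P1=[0,4,1,4,0,4](2) P2=[7,6,1,4,6,5](1)
Move 5: P1 pit3 -> P1=[0,4,1,0,1,5](3) P2=[8,6,1,4,6,5](1)
Move 6: P2 pit1 -> P1=[1,4,1,0,1,5](3) P2=[8,0,2,5,7,6](2)
Move 7: P1 pit2 -> P1=[1,4,0,0,1,5](6) P2=[8,0,0,5,7,6](2)
Move 8: P1 pit0 -> P1=[0,5,0,0,1,5](6) P2=[8,0,0,5,7,6](2)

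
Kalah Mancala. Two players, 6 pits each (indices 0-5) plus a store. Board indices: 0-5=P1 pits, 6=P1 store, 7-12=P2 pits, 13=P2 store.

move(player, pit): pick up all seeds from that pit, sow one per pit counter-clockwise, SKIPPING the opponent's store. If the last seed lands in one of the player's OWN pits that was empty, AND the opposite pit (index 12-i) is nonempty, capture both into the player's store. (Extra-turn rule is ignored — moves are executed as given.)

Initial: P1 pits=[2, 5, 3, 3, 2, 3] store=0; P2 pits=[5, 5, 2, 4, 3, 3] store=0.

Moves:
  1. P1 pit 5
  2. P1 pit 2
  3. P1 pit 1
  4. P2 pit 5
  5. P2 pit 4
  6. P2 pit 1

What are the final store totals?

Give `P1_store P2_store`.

Answer: 9 3

Derivation:
Move 1: P1 pit5 -> P1=[2,5,3,3,2,0](1) P2=[6,6,2,4,3,3](0)
Move 2: P1 pit2 -> P1=[2,5,0,4,3,0](8) P2=[0,6,2,4,3,3](0)
Move 3: P1 pit1 -> P1=[2,0,1,5,4,1](9) P2=[0,6,2,4,3,3](0)
Move 4: P2 pit5 -> P1=[3,1,1,5,4,1](9) P2=[0,6,2,4,3,0](1)
Move 5: P2 pit4 -> P1=[4,1,1,5,4,1](9) P2=[0,6,2,4,0,1](2)
Move 6: P2 pit1 -> P1=[5,1,1,5,4,1](9) P2=[0,0,3,5,1,2](3)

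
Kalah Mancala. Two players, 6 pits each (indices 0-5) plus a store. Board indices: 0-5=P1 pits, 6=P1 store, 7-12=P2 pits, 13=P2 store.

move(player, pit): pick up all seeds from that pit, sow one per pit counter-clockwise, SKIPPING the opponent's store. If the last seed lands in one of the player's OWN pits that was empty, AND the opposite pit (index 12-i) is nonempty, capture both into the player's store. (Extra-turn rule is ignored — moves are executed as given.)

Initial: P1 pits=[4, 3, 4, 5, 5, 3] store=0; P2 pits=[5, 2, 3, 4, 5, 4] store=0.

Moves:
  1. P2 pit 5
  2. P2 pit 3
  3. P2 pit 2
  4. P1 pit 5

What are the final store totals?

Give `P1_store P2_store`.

Move 1: P2 pit5 -> P1=[5,4,5,5,5,3](0) P2=[5,2,3,4,5,0](1)
Move 2: P2 pit3 -> P1=[6,4,5,5,5,3](0) P2=[5,2,3,0,6,1](2)
Move 3: P2 pit2 -> P1=[6,4,5,5,5,3](0) P2=[5,2,0,1,7,2](2)
Move 4: P1 pit5 -> P1=[6,4,5,5,5,0](1) P2=[6,3,0,1,7,2](2)

Answer: 1 2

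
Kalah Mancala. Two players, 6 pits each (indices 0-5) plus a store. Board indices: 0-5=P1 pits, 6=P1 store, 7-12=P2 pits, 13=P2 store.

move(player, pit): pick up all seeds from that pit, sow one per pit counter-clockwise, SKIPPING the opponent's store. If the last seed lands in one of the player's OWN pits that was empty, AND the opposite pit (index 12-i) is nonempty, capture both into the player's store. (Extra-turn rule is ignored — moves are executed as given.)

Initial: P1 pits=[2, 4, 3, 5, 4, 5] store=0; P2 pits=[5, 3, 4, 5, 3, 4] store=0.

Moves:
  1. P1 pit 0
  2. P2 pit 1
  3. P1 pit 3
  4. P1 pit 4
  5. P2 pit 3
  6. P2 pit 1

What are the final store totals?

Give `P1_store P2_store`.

Answer: 2 7

Derivation:
Move 1: P1 pit0 -> P1=[0,5,4,5,4,5](0) P2=[5,3,4,5,3,4](0)
Move 2: P2 pit1 -> P1=[0,5,4,5,4,5](0) P2=[5,0,5,6,4,4](0)
Move 3: P1 pit3 -> P1=[0,5,4,0,5,6](1) P2=[6,1,5,6,4,4](0)
Move 4: P1 pit4 -> P1=[0,5,4,0,0,7](2) P2=[7,2,6,6,4,4](0)
Move 5: P2 pit3 -> P1=[1,6,5,0,0,7](2) P2=[7,2,6,0,5,5](1)
Move 6: P2 pit1 -> P1=[1,6,0,0,0,7](2) P2=[7,0,7,0,5,5](7)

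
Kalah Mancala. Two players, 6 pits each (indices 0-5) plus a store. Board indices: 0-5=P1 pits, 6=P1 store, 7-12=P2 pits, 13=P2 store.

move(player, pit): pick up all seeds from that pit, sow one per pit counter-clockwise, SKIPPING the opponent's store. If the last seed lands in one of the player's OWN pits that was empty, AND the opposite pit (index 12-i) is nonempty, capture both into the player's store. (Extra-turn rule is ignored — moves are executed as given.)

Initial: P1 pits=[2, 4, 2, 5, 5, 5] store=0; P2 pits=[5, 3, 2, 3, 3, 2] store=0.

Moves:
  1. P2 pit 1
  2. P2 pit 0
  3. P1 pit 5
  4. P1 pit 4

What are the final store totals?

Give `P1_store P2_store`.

Answer: 2 0

Derivation:
Move 1: P2 pit1 -> P1=[2,4,2,5,5,5](0) P2=[5,0,3,4,4,2](0)
Move 2: P2 pit0 -> P1=[2,4,2,5,5,5](0) P2=[0,1,4,5,5,3](0)
Move 3: P1 pit5 -> P1=[2,4,2,5,5,0](1) P2=[1,2,5,6,5,3](0)
Move 4: P1 pit4 -> P1=[2,4,2,5,0,1](2) P2=[2,3,6,6,5,3](0)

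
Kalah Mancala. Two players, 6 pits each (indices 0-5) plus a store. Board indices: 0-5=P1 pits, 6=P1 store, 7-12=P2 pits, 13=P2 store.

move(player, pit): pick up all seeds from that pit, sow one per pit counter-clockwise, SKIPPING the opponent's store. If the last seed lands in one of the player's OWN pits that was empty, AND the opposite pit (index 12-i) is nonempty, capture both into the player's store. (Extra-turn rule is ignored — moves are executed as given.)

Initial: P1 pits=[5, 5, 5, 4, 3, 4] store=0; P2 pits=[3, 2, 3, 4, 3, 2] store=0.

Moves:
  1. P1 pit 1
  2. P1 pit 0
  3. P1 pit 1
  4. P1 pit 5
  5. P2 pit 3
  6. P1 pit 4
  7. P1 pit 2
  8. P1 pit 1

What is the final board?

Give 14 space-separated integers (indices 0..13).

Move 1: P1 pit1 -> P1=[5,0,6,5,4,5](1) P2=[3,2,3,4,3,2](0)
Move 2: P1 pit0 -> P1=[0,1,7,6,5,6](1) P2=[3,2,3,4,3,2](0)
Move 3: P1 pit1 -> P1=[0,0,8,6,5,6](1) P2=[3,2,3,4,3,2](0)
Move 4: P1 pit5 -> P1=[0,0,8,6,5,0](2) P2=[4,3,4,5,4,2](0)
Move 5: P2 pit3 -> P1=[1,1,8,6,5,0](2) P2=[4,3,4,0,5,3](1)
Move 6: P1 pit4 -> P1=[1,1,8,6,0,1](3) P2=[5,4,5,0,5,3](1)
Move 7: P1 pit2 -> P1=[1,1,0,7,1,2](4) P2=[6,5,6,1,5,3](1)
Move 8: P1 pit1 -> P1=[1,0,0,7,1,2](6) P2=[6,5,6,0,5,3](1)

Answer: 1 0 0 7 1 2 6 6 5 6 0 5 3 1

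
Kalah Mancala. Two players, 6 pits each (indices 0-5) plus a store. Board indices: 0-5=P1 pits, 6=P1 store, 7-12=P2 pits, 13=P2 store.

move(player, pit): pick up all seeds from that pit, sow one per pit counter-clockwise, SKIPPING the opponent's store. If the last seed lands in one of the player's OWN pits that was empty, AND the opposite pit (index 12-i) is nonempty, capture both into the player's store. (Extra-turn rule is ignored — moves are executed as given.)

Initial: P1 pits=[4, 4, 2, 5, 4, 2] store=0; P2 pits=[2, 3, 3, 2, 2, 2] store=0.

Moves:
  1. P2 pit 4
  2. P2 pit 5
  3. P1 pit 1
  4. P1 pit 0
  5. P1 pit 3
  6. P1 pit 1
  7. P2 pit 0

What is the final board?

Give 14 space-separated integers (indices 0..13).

Answer: 0 0 5 0 7 5 2 0 5 5 4 0 0 2

Derivation:
Move 1: P2 pit4 -> P1=[4,4,2,5,4,2](0) P2=[2,3,3,2,0,3](1)
Move 2: P2 pit5 -> P1=[5,5,2,5,4,2](0) P2=[2,3,3,2,0,0](2)
Move 3: P1 pit1 -> P1=[5,0,3,6,5,3](1) P2=[2,3,3,2,0,0](2)
Move 4: P1 pit0 -> P1=[0,1,4,7,6,4](1) P2=[2,3,3,2,0,0](2)
Move 5: P1 pit3 -> P1=[0,1,4,0,7,5](2) P2=[3,4,4,3,0,0](2)
Move 6: P1 pit1 -> P1=[0,0,5,0,7,5](2) P2=[3,4,4,3,0,0](2)
Move 7: P2 pit0 -> P1=[0,0,5,0,7,5](2) P2=[0,5,5,4,0,0](2)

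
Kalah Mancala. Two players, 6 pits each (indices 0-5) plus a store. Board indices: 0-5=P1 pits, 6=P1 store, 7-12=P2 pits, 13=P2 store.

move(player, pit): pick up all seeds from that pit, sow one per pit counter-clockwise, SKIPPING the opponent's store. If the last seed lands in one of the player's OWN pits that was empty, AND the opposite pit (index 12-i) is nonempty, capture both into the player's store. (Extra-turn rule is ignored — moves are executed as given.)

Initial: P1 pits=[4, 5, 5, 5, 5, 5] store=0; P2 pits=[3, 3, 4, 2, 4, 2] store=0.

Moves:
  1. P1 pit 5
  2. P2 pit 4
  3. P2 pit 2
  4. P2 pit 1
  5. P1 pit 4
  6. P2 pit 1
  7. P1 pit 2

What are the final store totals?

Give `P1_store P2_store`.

Answer: 3 2

Derivation:
Move 1: P1 pit5 -> P1=[4,5,5,5,5,0](1) P2=[4,4,5,3,4,2](0)
Move 2: P2 pit4 -> P1=[5,6,5,5,5,0](1) P2=[4,4,5,3,0,3](1)
Move 3: P2 pit2 -> P1=[6,6,5,5,5,0](1) P2=[4,4,0,4,1,4](2)
Move 4: P2 pit1 -> P1=[6,6,5,5,5,0](1) P2=[4,0,1,5,2,5](2)
Move 5: P1 pit4 -> P1=[6,6,5,5,0,1](2) P2=[5,1,2,5,2,5](2)
Move 6: P2 pit1 -> P1=[6,6,5,5,0,1](2) P2=[5,0,3,5,2,5](2)
Move 7: P1 pit2 -> P1=[6,6,0,6,1,2](3) P2=[6,0,3,5,2,5](2)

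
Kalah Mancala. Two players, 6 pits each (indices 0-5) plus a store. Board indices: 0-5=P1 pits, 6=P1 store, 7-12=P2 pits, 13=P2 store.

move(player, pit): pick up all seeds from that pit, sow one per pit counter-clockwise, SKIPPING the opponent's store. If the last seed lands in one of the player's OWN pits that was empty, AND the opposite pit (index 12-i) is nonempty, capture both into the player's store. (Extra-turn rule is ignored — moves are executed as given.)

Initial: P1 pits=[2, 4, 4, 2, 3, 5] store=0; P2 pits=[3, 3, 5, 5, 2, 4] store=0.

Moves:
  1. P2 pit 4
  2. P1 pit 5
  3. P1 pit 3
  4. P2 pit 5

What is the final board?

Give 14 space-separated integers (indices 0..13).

Move 1: P2 pit4 -> P1=[2,4,4,2,3,5](0) P2=[3,3,5,5,0,5](1)
Move 2: P1 pit5 -> P1=[2,4,4,2,3,0](1) P2=[4,4,6,6,0,5](1)
Move 3: P1 pit3 -> P1=[2,4,4,0,4,0](6) P2=[0,4,6,6,0,5](1)
Move 4: P2 pit5 -> P1=[3,5,5,1,4,0](6) P2=[0,4,6,6,0,0](2)

Answer: 3 5 5 1 4 0 6 0 4 6 6 0 0 2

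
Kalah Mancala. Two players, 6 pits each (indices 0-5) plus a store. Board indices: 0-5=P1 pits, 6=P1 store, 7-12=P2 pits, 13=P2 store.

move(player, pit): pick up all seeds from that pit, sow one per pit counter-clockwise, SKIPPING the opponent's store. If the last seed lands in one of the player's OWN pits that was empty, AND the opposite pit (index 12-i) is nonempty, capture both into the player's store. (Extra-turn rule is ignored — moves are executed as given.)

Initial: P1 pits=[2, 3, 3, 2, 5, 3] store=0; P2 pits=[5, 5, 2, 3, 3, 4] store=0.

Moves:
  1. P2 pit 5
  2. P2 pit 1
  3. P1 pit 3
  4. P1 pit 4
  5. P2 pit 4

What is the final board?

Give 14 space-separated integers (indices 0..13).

Move 1: P2 pit5 -> P1=[3,4,4,2,5,3](0) P2=[5,5,2,3,3,0](1)
Move 2: P2 pit1 -> P1=[3,4,4,2,5,3](0) P2=[5,0,3,4,4,1](2)
Move 3: P1 pit3 -> P1=[3,4,4,0,6,4](0) P2=[5,0,3,4,4,1](2)
Move 4: P1 pit4 -> P1=[3,4,4,0,0,5](1) P2=[6,1,4,5,4,1](2)
Move 5: P2 pit4 -> P1=[4,5,4,0,0,5](1) P2=[6,1,4,5,0,2](3)

Answer: 4 5 4 0 0 5 1 6 1 4 5 0 2 3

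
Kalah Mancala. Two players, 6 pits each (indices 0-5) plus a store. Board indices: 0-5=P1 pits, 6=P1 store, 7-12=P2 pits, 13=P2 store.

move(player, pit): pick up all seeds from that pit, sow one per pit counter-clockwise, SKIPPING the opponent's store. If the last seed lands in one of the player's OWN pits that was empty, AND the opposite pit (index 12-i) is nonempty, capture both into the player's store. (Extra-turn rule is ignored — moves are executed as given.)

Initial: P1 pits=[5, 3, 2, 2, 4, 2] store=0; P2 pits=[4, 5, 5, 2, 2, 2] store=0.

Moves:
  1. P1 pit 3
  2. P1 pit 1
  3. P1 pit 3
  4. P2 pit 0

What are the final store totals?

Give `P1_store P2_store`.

Move 1: P1 pit3 -> P1=[5,3,2,0,5,3](0) P2=[4,5,5,2,2,2](0)
Move 2: P1 pit1 -> P1=[5,0,3,1,6,3](0) P2=[4,5,5,2,2,2](0)
Move 3: P1 pit3 -> P1=[5,0,3,0,7,3](0) P2=[4,5,5,2,2,2](0)
Move 4: P2 pit0 -> P1=[5,0,3,0,7,3](0) P2=[0,6,6,3,3,2](0)

Answer: 0 0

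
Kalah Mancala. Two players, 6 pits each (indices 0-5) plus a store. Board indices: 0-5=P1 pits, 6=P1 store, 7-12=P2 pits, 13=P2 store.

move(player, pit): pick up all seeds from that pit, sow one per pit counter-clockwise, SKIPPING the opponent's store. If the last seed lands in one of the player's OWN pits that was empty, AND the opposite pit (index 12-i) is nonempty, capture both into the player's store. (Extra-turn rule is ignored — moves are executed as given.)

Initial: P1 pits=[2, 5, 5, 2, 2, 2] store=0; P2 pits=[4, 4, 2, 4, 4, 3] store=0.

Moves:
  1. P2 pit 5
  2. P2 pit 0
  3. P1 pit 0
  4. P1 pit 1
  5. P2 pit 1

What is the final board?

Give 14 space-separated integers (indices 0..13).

Answer: 1 0 7 4 3 3 1 1 0 4 6 6 1 2

Derivation:
Move 1: P2 pit5 -> P1=[3,6,5,2,2,2](0) P2=[4,4,2,4,4,0](1)
Move 2: P2 pit0 -> P1=[3,6,5,2,2,2](0) P2=[0,5,3,5,5,0](1)
Move 3: P1 pit0 -> P1=[0,7,6,3,2,2](0) P2=[0,5,3,5,5,0](1)
Move 4: P1 pit1 -> P1=[0,0,7,4,3,3](1) P2=[1,6,3,5,5,0](1)
Move 5: P2 pit1 -> P1=[1,0,7,4,3,3](1) P2=[1,0,4,6,6,1](2)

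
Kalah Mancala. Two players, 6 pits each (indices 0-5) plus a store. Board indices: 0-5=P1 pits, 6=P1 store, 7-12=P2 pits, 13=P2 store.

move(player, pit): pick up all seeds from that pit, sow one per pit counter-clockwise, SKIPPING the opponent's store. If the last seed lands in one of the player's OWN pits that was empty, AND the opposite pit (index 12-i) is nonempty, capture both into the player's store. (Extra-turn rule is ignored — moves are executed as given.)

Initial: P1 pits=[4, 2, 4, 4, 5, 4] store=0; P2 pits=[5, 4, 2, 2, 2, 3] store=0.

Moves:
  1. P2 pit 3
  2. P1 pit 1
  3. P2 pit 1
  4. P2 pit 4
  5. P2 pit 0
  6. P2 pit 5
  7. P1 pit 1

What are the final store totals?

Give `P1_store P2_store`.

Move 1: P2 pit3 -> P1=[4,2,4,4,5,4](0) P2=[5,4,2,0,3,4](0)
Move 2: P1 pit1 -> P1=[4,0,5,5,5,4](0) P2=[5,4,2,0,3,4](0)
Move 3: P2 pit1 -> P1=[4,0,5,5,5,4](0) P2=[5,0,3,1,4,5](0)
Move 4: P2 pit4 -> P1=[5,1,5,5,5,4](0) P2=[5,0,3,1,0,6](1)
Move 5: P2 pit0 -> P1=[5,1,5,5,5,4](0) P2=[0,1,4,2,1,7](1)
Move 6: P2 pit5 -> P1=[6,2,6,6,6,5](0) P2=[0,1,4,2,1,0](2)
Move 7: P1 pit1 -> P1=[6,0,7,7,6,5](0) P2=[0,1,4,2,1,0](2)

Answer: 0 2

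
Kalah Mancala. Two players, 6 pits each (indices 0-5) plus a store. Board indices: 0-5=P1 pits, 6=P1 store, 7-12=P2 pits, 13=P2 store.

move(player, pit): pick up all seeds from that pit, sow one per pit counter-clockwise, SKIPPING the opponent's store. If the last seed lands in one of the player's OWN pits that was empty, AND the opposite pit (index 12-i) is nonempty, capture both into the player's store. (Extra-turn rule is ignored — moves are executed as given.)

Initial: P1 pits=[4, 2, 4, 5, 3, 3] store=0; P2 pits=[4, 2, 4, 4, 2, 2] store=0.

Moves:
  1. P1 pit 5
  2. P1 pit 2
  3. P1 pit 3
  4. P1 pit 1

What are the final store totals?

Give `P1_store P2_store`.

Move 1: P1 pit5 -> P1=[4,2,4,5,3,0](1) P2=[5,3,4,4,2,2](0)
Move 2: P1 pit2 -> P1=[4,2,0,6,4,1](2) P2=[5,3,4,4,2,2](0)
Move 3: P1 pit3 -> P1=[4,2,0,0,5,2](3) P2=[6,4,5,4,2,2](0)
Move 4: P1 pit1 -> P1=[4,0,1,0,5,2](9) P2=[6,4,0,4,2,2](0)

Answer: 9 0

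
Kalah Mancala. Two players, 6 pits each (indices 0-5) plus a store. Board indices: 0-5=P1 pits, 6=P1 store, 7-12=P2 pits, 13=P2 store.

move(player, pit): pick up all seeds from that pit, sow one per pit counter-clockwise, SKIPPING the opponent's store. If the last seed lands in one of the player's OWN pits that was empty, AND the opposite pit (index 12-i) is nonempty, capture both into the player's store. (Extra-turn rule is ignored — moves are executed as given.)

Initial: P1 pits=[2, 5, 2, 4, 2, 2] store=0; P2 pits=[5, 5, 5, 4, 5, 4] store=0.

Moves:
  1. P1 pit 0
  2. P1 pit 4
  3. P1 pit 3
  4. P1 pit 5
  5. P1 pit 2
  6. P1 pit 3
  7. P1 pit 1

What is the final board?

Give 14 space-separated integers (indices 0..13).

Move 1: P1 pit0 -> P1=[0,6,3,4,2,2](0) P2=[5,5,5,4,5,4](0)
Move 2: P1 pit4 -> P1=[0,6,3,4,0,3](1) P2=[5,5,5,4,5,4](0)
Move 3: P1 pit3 -> P1=[0,6,3,0,1,4](2) P2=[6,5,5,4,5,4](0)
Move 4: P1 pit5 -> P1=[0,6,3,0,1,0](3) P2=[7,6,6,4,5,4](0)
Move 5: P1 pit2 -> P1=[0,6,0,1,2,0](11) P2=[0,6,6,4,5,4](0)
Move 6: P1 pit3 -> P1=[0,6,0,0,3,0](11) P2=[0,6,6,4,5,4](0)
Move 7: P1 pit1 -> P1=[0,0,1,1,4,1](12) P2=[1,6,6,4,5,4](0)

Answer: 0 0 1 1 4 1 12 1 6 6 4 5 4 0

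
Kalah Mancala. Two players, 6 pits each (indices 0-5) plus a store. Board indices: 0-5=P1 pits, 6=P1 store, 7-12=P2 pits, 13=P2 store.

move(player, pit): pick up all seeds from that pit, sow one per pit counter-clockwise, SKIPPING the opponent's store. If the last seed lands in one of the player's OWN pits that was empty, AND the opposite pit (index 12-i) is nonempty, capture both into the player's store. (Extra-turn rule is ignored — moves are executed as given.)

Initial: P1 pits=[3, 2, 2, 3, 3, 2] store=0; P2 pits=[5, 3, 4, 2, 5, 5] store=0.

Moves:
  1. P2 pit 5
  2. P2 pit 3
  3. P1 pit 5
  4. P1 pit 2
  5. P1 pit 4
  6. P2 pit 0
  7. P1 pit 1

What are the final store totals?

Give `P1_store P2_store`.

Move 1: P2 pit5 -> P1=[4,3,3,4,3,2](0) P2=[5,3,4,2,5,0](1)
Move 2: P2 pit3 -> P1=[0,3,3,4,3,2](0) P2=[5,3,4,0,6,0](6)
Move 3: P1 pit5 -> P1=[0,3,3,4,3,0](1) P2=[6,3,4,0,6,0](6)
Move 4: P1 pit2 -> P1=[0,3,0,5,4,0](8) P2=[0,3,4,0,6,0](6)
Move 5: P1 pit4 -> P1=[0,3,0,5,0,1](9) P2=[1,4,4,0,6,0](6)
Move 6: P2 pit0 -> P1=[0,3,0,5,0,1](9) P2=[0,5,4,0,6,0](6)
Move 7: P1 pit1 -> P1=[0,0,1,6,0,1](15) P2=[0,0,4,0,6,0](6)

Answer: 15 6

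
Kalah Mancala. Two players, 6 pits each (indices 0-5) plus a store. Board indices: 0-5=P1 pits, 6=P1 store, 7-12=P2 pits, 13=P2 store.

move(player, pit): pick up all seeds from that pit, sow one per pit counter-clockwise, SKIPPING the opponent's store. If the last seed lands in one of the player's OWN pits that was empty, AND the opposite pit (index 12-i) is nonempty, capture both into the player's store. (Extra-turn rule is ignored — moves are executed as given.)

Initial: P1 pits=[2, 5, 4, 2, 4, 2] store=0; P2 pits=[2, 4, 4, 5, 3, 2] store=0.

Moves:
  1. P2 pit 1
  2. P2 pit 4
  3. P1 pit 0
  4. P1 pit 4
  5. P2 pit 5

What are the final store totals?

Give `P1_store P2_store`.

Move 1: P2 pit1 -> P1=[2,5,4,2,4,2](0) P2=[2,0,5,6,4,3](0)
Move 2: P2 pit4 -> P1=[3,6,4,2,4,2](0) P2=[2,0,5,6,0,4](1)
Move 3: P1 pit0 -> P1=[0,7,5,3,4,2](0) P2=[2,0,5,6,0,4](1)
Move 4: P1 pit4 -> P1=[0,7,5,3,0,3](1) P2=[3,1,5,6,0,4](1)
Move 5: P2 pit5 -> P1=[1,8,6,3,0,3](1) P2=[3,1,5,6,0,0](2)

Answer: 1 2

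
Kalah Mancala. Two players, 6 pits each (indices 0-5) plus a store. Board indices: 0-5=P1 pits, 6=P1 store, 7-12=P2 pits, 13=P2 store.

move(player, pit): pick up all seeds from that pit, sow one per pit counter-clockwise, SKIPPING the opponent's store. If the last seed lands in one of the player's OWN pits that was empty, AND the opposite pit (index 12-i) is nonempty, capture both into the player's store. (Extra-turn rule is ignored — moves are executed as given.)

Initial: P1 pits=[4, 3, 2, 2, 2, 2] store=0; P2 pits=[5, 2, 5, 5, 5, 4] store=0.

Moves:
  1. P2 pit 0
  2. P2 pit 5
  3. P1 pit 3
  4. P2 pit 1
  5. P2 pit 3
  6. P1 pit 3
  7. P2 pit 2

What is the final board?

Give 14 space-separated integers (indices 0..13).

Answer: 7 6 5 0 4 3 1 0 0 0 1 9 2 3

Derivation:
Move 1: P2 pit0 -> P1=[4,3,2,2,2,2](0) P2=[0,3,6,6,6,5](0)
Move 2: P2 pit5 -> P1=[5,4,3,3,2,2](0) P2=[0,3,6,6,6,0](1)
Move 3: P1 pit3 -> P1=[5,4,3,0,3,3](1) P2=[0,3,6,6,6,0](1)
Move 4: P2 pit1 -> P1=[5,4,3,0,3,3](1) P2=[0,0,7,7,7,0](1)
Move 5: P2 pit3 -> P1=[6,5,4,1,3,3](1) P2=[0,0,7,0,8,1](2)
Move 6: P1 pit3 -> P1=[6,5,4,0,4,3](1) P2=[0,0,7,0,8,1](2)
Move 7: P2 pit2 -> P1=[7,6,5,0,4,3](1) P2=[0,0,0,1,9,2](3)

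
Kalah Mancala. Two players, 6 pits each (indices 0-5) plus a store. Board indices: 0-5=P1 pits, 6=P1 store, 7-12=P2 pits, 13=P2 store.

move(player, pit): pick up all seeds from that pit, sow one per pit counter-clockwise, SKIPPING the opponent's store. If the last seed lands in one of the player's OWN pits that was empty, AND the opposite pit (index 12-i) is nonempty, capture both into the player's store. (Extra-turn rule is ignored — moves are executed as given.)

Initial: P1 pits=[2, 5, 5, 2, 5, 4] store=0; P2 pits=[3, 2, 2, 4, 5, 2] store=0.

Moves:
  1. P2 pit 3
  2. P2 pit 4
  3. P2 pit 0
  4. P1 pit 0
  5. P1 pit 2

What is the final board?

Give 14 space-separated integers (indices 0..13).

Move 1: P2 pit3 -> P1=[3,5,5,2,5,4](0) P2=[3,2,2,0,6,3](1)
Move 2: P2 pit4 -> P1=[4,6,6,3,5,4](0) P2=[3,2,2,0,0,4](2)
Move 3: P2 pit0 -> P1=[4,6,0,3,5,4](0) P2=[0,3,3,0,0,4](9)
Move 4: P1 pit0 -> P1=[0,7,1,4,6,4](0) P2=[0,3,3,0,0,4](9)
Move 5: P1 pit2 -> P1=[0,7,0,5,6,4](0) P2=[0,3,3,0,0,4](9)

Answer: 0 7 0 5 6 4 0 0 3 3 0 0 4 9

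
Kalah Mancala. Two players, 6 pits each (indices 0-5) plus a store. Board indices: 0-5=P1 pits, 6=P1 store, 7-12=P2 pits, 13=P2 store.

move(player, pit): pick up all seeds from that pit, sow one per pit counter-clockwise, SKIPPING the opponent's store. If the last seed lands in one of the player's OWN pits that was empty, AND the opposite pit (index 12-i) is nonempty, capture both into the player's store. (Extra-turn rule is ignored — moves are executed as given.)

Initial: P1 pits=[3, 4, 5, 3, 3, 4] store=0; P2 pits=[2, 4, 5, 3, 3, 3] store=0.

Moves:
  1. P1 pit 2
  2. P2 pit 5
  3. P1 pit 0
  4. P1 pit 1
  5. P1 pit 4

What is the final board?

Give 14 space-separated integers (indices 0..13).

Answer: 0 0 2 6 0 7 3 5 5 6 4 3 0 1

Derivation:
Move 1: P1 pit2 -> P1=[3,4,0,4,4,5](1) P2=[3,4,5,3,3,3](0)
Move 2: P2 pit5 -> P1=[4,5,0,4,4,5](1) P2=[3,4,5,3,3,0](1)
Move 3: P1 pit0 -> P1=[0,6,1,5,5,5](1) P2=[3,4,5,3,3,0](1)
Move 4: P1 pit1 -> P1=[0,0,2,6,6,6](2) P2=[4,4,5,3,3,0](1)
Move 5: P1 pit4 -> P1=[0,0,2,6,0,7](3) P2=[5,5,6,4,3,0](1)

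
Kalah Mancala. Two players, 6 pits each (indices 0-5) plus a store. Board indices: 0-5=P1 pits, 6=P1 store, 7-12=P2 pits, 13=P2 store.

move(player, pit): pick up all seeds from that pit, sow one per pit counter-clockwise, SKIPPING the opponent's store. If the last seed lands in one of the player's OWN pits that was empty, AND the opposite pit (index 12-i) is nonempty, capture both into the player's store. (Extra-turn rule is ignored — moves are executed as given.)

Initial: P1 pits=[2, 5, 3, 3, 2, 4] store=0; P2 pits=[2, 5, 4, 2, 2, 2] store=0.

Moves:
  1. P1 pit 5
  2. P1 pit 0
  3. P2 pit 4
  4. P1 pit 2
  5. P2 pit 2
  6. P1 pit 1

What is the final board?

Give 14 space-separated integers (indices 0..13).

Answer: 1 0 1 5 4 2 3 4 6 0 3 1 4 2

Derivation:
Move 1: P1 pit5 -> P1=[2,5,3,3,2,0](1) P2=[3,6,5,2,2,2](0)
Move 2: P1 pit0 -> P1=[0,6,4,3,2,0](1) P2=[3,6,5,2,2,2](0)
Move 3: P2 pit4 -> P1=[0,6,4,3,2,0](1) P2=[3,6,5,2,0,3](1)
Move 4: P1 pit2 -> P1=[0,6,0,4,3,1](2) P2=[3,6,5,2,0,3](1)
Move 5: P2 pit2 -> P1=[1,6,0,4,3,1](2) P2=[3,6,0,3,1,4](2)
Move 6: P1 pit1 -> P1=[1,0,1,5,4,2](3) P2=[4,6,0,3,1,4](2)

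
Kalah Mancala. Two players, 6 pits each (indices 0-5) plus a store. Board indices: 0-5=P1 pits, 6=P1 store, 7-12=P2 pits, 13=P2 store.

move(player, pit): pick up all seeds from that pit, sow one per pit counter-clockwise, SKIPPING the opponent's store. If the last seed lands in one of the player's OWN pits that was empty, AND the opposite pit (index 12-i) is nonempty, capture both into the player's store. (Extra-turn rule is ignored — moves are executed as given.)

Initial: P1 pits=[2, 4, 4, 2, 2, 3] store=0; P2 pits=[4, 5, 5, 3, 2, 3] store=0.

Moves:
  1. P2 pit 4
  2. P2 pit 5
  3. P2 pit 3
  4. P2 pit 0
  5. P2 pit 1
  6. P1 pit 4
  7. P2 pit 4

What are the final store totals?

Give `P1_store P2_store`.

Answer: 1 5

Derivation:
Move 1: P2 pit4 -> P1=[2,4,4,2,2,3](0) P2=[4,5,5,3,0,4](1)
Move 2: P2 pit5 -> P1=[3,5,5,2,2,3](0) P2=[4,5,5,3,0,0](2)
Move 3: P2 pit3 -> P1=[3,5,5,2,2,3](0) P2=[4,5,5,0,1,1](3)
Move 4: P2 pit0 -> P1=[3,5,5,2,2,3](0) P2=[0,6,6,1,2,1](3)
Move 5: P2 pit1 -> P1=[4,5,5,2,2,3](0) P2=[0,0,7,2,3,2](4)
Move 6: P1 pit4 -> P1=[4,5,5,2,0,4](1) P2=[0,0,7,2,3,2](4)
Move 7: P2 pit4 -> P1=[5,5,5,2,0,4](1) P2=[0,0,7,2,0,3](5)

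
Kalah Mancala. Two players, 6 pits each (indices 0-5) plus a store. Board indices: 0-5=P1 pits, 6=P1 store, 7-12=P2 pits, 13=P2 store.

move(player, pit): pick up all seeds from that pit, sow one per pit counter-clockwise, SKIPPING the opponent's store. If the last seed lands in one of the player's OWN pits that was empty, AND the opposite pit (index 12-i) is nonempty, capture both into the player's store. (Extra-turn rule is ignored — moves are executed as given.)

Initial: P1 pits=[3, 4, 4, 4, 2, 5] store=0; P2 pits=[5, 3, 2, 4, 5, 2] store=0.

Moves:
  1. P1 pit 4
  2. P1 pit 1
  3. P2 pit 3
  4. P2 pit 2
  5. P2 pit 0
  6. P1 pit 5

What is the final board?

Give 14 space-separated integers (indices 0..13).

Answer: 4 0 5 5 1 0 2 1 5 2 3 9 5 1

Derivation:
Move 1: P1 pit4 -> P1=[3,4,4,4,0,6](1) P2=[5,3,2,4,5,2](0)
Move 2: P1 pit1 -> P1=[3,0,5,5,1,7](1) P2=[5,3,2,4,5,2](0)
Move 3: P2 pit3 -> P1=[4,0,5,5,1,7](1) P2=[5,3,2,0,6,3](1)
Move 4: P2 pit2 -> P1=[4,0,5,5,1,7](1) P2=[5,3,0,1,7,3](1)
Move 5: P2 pit0 -> P1=[4,0,5,5,1,7](1) P2=[0,4,1,2,8,4](1)
Move 6: P1 pit5 -> P1=[4,0,5,5,1,0](2) P2=[1,5,2,3,9,5](1)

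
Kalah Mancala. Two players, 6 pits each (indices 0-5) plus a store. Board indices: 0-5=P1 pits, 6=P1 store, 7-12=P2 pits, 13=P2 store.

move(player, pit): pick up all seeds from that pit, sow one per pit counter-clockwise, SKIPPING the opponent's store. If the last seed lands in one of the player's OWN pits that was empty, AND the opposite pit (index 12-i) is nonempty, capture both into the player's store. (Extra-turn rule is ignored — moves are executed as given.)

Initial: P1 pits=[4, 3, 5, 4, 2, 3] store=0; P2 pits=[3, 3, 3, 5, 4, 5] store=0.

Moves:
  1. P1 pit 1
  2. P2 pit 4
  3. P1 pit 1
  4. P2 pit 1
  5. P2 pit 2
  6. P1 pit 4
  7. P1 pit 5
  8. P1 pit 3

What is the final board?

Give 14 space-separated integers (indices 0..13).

Move 1: P1 pit1 -> P1=[4,0,6,5,3,3](0) P2=[3,3,3,5,4,5](0)
Move 2: P2 pit4 -> P1=[5,1,6,5,3,3](0) P2=[3,3,3,5,0,6](1)
Move 3: P1 pit1 -> P1=[5,0,7,5,3,3](0) P2=[3,3,3,5,0,6](1)
Move 4: P2 pit1 -> P1=[5,0,7,5,3,3](0) P2=[3,0,4,6,1,6](1)
Move 5: P2 pit2 -> P1=[5,0,7,5,3,3](0) P2=[3,0,0,7,2,7](2)
Move 6: P1 pit4 -> P1=[5,0,7,5,0,4](1) P2=[4,0,0,7,2,7](2)
Move 7: P1 pit5 -> P1=[5,0,7,5,0,0](2) P2=[5,1,1,7,2,7](2)
Move 8: P1 pit3 -> P1=[5,0,7,0,1,1](3) P2=[6,2,1,7,2,7](2)

Answer: 5 0 7 0 1 1 3 6 2 1 7 2 7 2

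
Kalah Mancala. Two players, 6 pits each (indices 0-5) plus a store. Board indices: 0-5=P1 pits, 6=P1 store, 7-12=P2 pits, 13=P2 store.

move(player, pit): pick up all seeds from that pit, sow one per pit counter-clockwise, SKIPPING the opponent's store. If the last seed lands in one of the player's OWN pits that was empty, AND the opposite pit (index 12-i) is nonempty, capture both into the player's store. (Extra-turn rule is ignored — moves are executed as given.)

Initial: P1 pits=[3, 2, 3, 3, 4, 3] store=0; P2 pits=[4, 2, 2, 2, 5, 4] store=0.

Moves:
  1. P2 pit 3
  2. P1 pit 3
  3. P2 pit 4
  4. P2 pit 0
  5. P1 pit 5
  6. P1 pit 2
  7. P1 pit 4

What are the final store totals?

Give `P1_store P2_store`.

Answer: 4 5

Derivation:
Move 1: P2 pit3 -> P1=[3,2,3,3,4,3](0) P2=[4,2,2,0,6,5](0)
Move 2: P1 pit3 -> P1=[3,2,3,0,5,4](1) P2=[4,2,2,0,6,5](0)
Move 3: P2 pit4 -> P1=[4,3,4,1,5,4](1) P2=[4,2,2,0,0,6](1)
Move 4: P2 pit0 -> P1=[4,0,4,1,5,4](1) P2=[0,3,3,1,0,6](5)
Move 5: P1 pit5 -> P1=[4,0,4,1,5,0](2) P2=[1,4,4,1,0,6](5)
Move 6: P1 pit2 -> P1=[4,0,0,2,6,1](3) P2=[1,4,4,1,0,6](5)
Move 7: P1 pit4 -> P1=[4,0,0,2,0,2](4) P2=[2,5,5,2,0,6](5)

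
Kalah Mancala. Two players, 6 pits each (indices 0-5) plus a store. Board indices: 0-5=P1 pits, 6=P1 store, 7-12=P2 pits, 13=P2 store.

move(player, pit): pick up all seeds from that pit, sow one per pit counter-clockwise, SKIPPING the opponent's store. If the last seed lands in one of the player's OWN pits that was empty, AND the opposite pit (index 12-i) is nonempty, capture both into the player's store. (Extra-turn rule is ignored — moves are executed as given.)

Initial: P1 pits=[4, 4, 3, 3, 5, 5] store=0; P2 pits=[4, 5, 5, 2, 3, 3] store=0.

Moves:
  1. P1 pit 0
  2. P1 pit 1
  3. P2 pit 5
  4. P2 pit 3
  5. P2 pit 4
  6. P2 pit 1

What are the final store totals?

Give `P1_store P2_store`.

Answer: 1 5

Derivation:
Move 1: P1 pit0 -> P1=[0,5,4,4,6,5](0) P2=[4,5,5,2,3,3](0)
Move 2: P1 pit1 -> P1=[0,0,5,5,7,6](1) P2=[4,5,5,2,3,3](0)
Move 3: P2 pit5 -> P1=[1,1,5,5,7,6](1) P2=[4,5,5,2,3,0](1)
Move 4: P2 pit3 -> P1=[0,1,5,5,7,6](1) P2=[4,5,5,0,4,0](3)
Move 5: P2 pit4 -> P1=[1,2,5,5,7,6](1) P2=[4,5,5,0,0,1](4)
Move 6: P2 pit1 -> P1=[1,2,5,5,7,6](1) P2=[4,0,6,1,1,2](5)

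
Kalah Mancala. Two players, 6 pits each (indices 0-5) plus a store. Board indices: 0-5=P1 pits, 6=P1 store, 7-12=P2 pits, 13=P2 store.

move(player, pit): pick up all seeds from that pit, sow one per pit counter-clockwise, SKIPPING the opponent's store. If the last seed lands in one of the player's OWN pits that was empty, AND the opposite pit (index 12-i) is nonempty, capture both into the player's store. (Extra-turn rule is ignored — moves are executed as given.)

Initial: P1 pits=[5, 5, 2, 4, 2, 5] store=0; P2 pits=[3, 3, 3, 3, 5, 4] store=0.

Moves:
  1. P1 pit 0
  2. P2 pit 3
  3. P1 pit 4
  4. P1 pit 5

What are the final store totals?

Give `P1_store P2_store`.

Answer: 2 1

Derivation:
Move 1: P1 pit0 -> P1=[0,6,3,5,3,6](0) P2=[3,3,3,3,5,4](0)
Move 2: P2 pit3 -> P1=[0,6,3,5,3,6](0) P2=[3,3,3,0,6,5](1)
Move 3: P1 pit4 -> P1=[0,6,3,5,0,7](1) P2=[4,3,3,0,6,5](1)
Move 4: P1 pit5 -> P1=[0,6,3,5,0,0](2) P2=[5,4,4,1,7,6](1)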